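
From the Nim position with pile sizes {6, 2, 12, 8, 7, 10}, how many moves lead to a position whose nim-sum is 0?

3

Nim-sum: 6 ^ 2 ^ 12 ^ 8 ^ 7 ^ 10 = 13.
The overall nim-sum is X = 13. A pile of size p has a winning move iff p XOR X < p (reduce it to p XOR X).
  6: 6 XOR 13 = 11 ≥ 6 — no move.
  2: 2 XOR 13 = 15 ≥ 2 — no move.
  12: 12 XOR 13 = 1 < 12 — winning move (to 1).
  8: 8 XOR 13 = 5 < 8 — winning move (to 5).
  7: 7 XOR 13 = 10 ≥ 7 — no move.
  10: 10 XOR 13 = 7 < 10 — winning move (to 7).
That gives 3 winning moves.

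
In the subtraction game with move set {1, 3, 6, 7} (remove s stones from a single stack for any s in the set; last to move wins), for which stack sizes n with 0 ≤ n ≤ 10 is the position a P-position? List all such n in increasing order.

Compute g(0), g(1), … for moves {1, 3, 6, 7}:
g(0) = mex{} = 0
g(1) = mex{0} = 1
g(2) = mex{1} = 0
g(3) = mex{0} = 1
g(4) = mex{1} = 0
g(5) = mex{0} = 1
g(6) = mex{0,1} = 2
g(7) = mex{0,1,2} = 3
g(8) = mex{0,1,3} = 2
g(9) = mex{0,1,2} = 3
g(10) = mex{0,1,3} = 2
The P-positions (g = 0) in 0..10 are 0, 2, 4.

0, 2, 4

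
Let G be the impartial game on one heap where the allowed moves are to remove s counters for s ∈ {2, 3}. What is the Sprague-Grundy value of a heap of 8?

1

Build the Grundy sequence with g(k) = mex{g(k−s) : s ∈ {2, 3}, s ≤ k}:
k:     0  1  2  3  4  5  6  7  8
g(k):  0  0  1  1  2  0  0  1  1
So g(8) = 1.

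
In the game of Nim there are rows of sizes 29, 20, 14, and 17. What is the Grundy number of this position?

22

Nim-sum: 29 ⊕ 20 ⊕ 14 ⊕ 17 = 22.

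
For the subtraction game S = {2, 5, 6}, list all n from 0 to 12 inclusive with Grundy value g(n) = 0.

Compute g(0), g(1), … for moves {2, 5, 6}:
k:     0  1  2  3  4  5  6  7  8  9 10 11 12
g(k):  0  0  1  1  0  2  1  3  0  2  1  0  0
The P-positions (g = 0) in 0..12 are 0, 1, 4, 8, 11, 12.

0, 1, 4, 8, 11, 12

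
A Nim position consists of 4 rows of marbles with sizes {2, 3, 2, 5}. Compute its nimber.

Write each in binary and XOR column by column:
  010  (2)
  011  (3)
  010  (2)
  101  (5)
  ---
  110  (6)

6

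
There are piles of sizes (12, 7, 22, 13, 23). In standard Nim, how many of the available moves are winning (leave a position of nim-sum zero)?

5

Nim-sum: 12 ⊕ 7 ⊕ 22 ⊕ 13 ⊕ 23 = 7.
The overall nim-sum is X = 7. A pile of size p has a winning move iff p XOR X < p (reduce it to p XOR X).
  12: 12 XOR 7 = 11 < 12 — winning move (to 11).
  7: 7 XOR 7 = 0 < 7 — winning move (to 0).
  22: 22 XOR 7 = 17 < 22 — winning move (to 17).
  13: 13 XOR 7 = 10 < 13 — winning move (to 10).
  23: 23 XOR 7 = 16 < 23 — winning move (to 16).
That gives 5 winning moves.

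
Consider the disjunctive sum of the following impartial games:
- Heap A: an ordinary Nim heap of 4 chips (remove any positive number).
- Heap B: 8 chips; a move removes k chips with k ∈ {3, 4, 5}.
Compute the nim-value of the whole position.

Heap A is a plain Nim heap of size 4, so its Grundy value is 4.
Build the Grundy sequence for heap B with g(k) = mex{g(k−s) : s ∈ {3, 4, 5}, s ≤ k}:
k:     0  1  2  3  4  5  6  7  8
g(k):  0  0  0  1  1  1  2  2  0
So g(8) = 0.
The value of a disjunctive sum is the nim-sum of the parts.
Combined value = 4 XOR 0 = 4.

4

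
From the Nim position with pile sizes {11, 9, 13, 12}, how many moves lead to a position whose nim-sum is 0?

1

Nim-sum: 11 ⊕ 9 ⊕ 13 ⊕ 12 = 3.
The overall nim-sum is X = 3. A pile of size p has a winning move iff p XOR X < p (reduce it to p XOR X).
  11: 11 XOR 3 = 8 < 11 — winning move (to 8).
  9: 9 XOR 3 = 10 ≥ 9 — no move.
  13: 13 XOR 3 = 14 ≥ 13 — no move.
  12: 12 XOR 3 = 15 ≥ 12 — no move.
That gives 1 winning move.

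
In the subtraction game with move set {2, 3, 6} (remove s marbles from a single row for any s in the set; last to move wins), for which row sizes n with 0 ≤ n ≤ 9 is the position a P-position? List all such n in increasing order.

0, 1, 5, 9

Compute g(0), g(1), … for moves {2, 3, 6}:
g(0) = mex{} = 0
g(1) = mex{} = 0
g(2) = mex{0} = 1
g(3) = mex{0} = 1
g(4) = mex{0,1} = 2
g(5) = mex{1} = 0
g(6) = mex{0,1,2} = 3
g(7) = mex{0,2} = 1
g(8) = mex{0,1,3} = 2
g(9) = mex{1,3} = 0
The P-positions (g = 0) in 0..9 are 0, 1, 5, 9.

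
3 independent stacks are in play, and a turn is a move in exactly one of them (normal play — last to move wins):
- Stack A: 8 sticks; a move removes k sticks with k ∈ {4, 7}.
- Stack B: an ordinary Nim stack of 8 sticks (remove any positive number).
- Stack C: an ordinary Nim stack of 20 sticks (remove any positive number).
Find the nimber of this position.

30

For stack A, compute g(0), g(1), … with moves {4, 7}:
g(0) = mex{} = 0
g(1) = mex{} = 0
g(2) = mex{} = 0
g(3) = mex{} = 0
g(4) = mex{0} = 1
g(5) = mex{0} = 1
g(6) = mex{0} = 1
g(7) = mex{0} = 1
g(8) = mex{0,1} = 2
So g(8) = 2.
Stack B is a plain Nim stack of size 8, so its Grundy value is 8.
Stack C is a plain Nim stack of size 20, so its Grundy value is 20.
The value of a disjunctive sum is the nim-sum of the parts.
Combined value = 2 ⊕ 8 ⊕ 20 = 30.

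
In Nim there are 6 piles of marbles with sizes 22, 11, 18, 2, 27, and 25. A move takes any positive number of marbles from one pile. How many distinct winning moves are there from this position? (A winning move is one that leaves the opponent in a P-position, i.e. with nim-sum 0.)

3

Nim-sum: 22 XOR 11 XOR 18 XOR 2 XOR 27 XOR 25 = 15.
The overall nim-sum is X = 15. A pile of size p has a winning move iff p XOR X < p (reduce it to p XOR X).
  22: 22 XOR 15 = 25 ≥ 22 — no move.
  11: 11 XOR 15 = 4 < 11 — winning move (to 4).
  18: 18 XOR 15 = 29 ≥ 18 — no move.
  2: 2 XOR 15 = 13 ≥ 2 — no move.
  27: 27 XOR 15 = 20 < 27 — winning move (to 20).
  25: 25 XOR 15 = 22 < 25 — winning move (to 22).
That gives 3 winning moves.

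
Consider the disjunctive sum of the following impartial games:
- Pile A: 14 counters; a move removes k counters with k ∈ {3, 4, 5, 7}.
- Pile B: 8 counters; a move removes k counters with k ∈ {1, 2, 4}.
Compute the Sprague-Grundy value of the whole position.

Build the Grundy sequence for pile A with g(k) = mex{g(k−s) : s ∈ {3, 4, 5, 7}, s ≤ k}:
k:     0  1  2  3  4  5  6  7  8  9 10 11 12 13 14
g(k):  0  0  0  1  1  1  2  2  2  3  0  0  0  1  1
So g(14) = 1.
For pile B, compute g(0), g(1), … with moves {1, 2, 4}:
k:     0  1  2  3  4  5  6  7  8
g(k):  0  1  2  0  1  2  0  1  2
So g(8) = 2.
By the Sprague-Grundy theorem, the Grundy value of a sum of independent games is the XOR of the component values.
Combined value = 1 ⊕ 2 = 3.

3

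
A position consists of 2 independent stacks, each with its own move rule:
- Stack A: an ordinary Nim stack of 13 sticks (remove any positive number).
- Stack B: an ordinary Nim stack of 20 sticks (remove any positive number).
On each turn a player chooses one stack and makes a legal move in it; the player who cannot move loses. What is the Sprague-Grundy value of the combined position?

25

Stack A is a plain Nim stack of size 13, so its Grundy value is 13.
Stack B is a plain Nim stack of size 20, so its Grundy value is 20.
The value of a disjunctive sum is the nim-sum of the parts.
Combined value = 13 ⊕ 20 = 25.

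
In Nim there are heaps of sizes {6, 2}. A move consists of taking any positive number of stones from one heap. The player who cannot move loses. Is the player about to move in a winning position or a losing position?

Winning position

Nim-sum: 6 XOR 2 = 4.
The nim-sum is 4 ≠ 0, so this is an N-position: the player to move can win.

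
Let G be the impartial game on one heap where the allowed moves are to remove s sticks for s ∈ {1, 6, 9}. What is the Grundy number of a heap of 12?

0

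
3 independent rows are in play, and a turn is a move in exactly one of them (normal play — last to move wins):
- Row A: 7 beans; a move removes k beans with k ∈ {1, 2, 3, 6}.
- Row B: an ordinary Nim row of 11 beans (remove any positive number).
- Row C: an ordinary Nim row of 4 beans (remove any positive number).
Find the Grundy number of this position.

12

For row A, compute g(0), g(1), … with moves {1, 2, 3, 6}:
k:     0  1  2  3  4  5  6  7
g(k):  0  1  2  3  0  1  2  3
So g(7) = 3.
Row B is a plain Nim row of size 11, so its Grundy value is 11.
Row C is a plain Nim row of size 4, so its Grundy value is 4.
The value of a disjunctive sum is the nim-sum of the parts.
Combined value = 3 ⊕ 11 ⊕ 4 = 12.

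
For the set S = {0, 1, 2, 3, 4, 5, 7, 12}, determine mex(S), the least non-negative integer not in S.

The values 0, 1, 2, 3, 4, 5 are all present; 6 is the first non-negative integer missing from the set.

6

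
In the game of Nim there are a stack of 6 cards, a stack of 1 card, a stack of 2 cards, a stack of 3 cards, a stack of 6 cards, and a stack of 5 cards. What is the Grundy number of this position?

5

Compute the nim-sum pairwise:
6 XOR 1 = 7
7 XOR 2 = 5
5 XOR 3 = 6
6 XOR 6 = 0
0 XOR 5 = 5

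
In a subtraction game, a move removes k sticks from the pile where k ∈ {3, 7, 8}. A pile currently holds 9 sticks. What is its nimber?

Build the Grundy sequence with g(k) = mex{g(k−s) : s ∈ {3, 7, 8}, s ≤ k}:
g(0) = mex{} = 0
g(1) = mex{} = 0
g(2) = mex{} = 0
g(3) = mex{0} = 1
g(4) = mex{0} = 1
g(5) = mex{0} = 1
g(6) = mex{1} = 0
g(7) = mex{0,1} = 2
g(8) = mex{0,1} = 2
g(9) = mex{0} = 1
So g(9) = 1.

1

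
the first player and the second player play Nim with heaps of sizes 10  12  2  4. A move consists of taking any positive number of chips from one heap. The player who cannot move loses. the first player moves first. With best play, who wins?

the second player wins

In binary:
  1010  (10)
  1100  (12)
  0010  (2)
  0100  (4)
  ----
  0000  (0)
The nim-sum is 0, so this is a P-position: the player to move is in a losing position under optimal play; the first player is about to move from it and so loses — the second player wins.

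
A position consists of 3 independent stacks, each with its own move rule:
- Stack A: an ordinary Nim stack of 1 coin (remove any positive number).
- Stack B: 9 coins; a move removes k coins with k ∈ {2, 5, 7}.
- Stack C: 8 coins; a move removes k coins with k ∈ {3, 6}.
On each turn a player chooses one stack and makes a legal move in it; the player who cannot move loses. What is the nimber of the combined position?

Stack A is a plain Nim stack of size 1, so its Grundy value is 1.
Grundy values for stack B (subtraction set {2, 5, 7}):
k:     0  1  2  3  4  5  6  7  8  9
g(k):  0  0  1  1  0  2  1  3  2  2
So g(9) = 2.
For stack C, compute g(0), g(1), … with moves {3, 6}:
k:     0  1  2  3  4  5  6  7  8
g(k):  0  0  0  1  1  1  2  2  2
So g(8) = 2.
The value of a disjunctive sum is the nim-sum of the parts.
Combined value = 1 ⊕ 2 ⊕ 2 = 1.

1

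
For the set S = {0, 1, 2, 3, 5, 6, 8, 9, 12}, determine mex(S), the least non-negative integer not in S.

4

The values 0, 1, 2, 3 are all present; 4 is the first non-negative integer missing from the set.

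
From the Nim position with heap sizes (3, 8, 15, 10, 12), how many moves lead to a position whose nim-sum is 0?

Compute the nim-sum pairwise:
3 ⊕ 8 = 11
11 ⊕ 15 = 4
4 ⊕ 10 = 14
14 ⊕ 12 = 2
The overall nim-sum is X = 2. A heap of size p has a winning move iff p XOR X < p (reduce it to p XOR X).
  3: 3 XOR 2 = 1 < 3 — winning move (to 1).
  8: 8 XOR 2 = 10 ≥ 8 — no move.
  15: 15 XOR 2 = 13 < 15 — winning move (to 13).
  10: 10 XOR 2 = 8 < 10 — winning move (to 8).
  12: 12 XOR 2 = 14 ≥ 12 — no move.
That gives 3 winning moves.

3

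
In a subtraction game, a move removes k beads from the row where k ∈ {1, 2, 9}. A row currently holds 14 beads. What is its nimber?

Build the Grundy sequence with g(k) = mex{g(k−s) : s ∈ {1, 2, 9}, s ≤ k}:
k:     0  1  2  3  4  5  6  7  8  9 10 11 12 13 14
g(k):  0  1  2  0  1  2  0  1  2  3  0  1  2  0  1
So g(14) = 1.

1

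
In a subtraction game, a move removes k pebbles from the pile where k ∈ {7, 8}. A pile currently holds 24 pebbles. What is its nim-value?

Build the Grundy sequence with g(k) = mex{g(k−s) : s ∈ {7, 8}, s ≤ k}:
k:     0  1  2  3  4  5  6  7  8  9 10 11 12 13 14 15 16 17 18 19 20 21 22 23 24
g(k):  0  0  0  0  0  0  0  1  1  1  1  1  1  1  2  0  0  0  0  0  0  0  1  1  1
So g(24) = 1.

1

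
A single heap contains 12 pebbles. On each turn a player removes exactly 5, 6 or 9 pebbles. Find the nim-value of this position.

Build the Grundy sequence with g(k) = mex{g(k−s) : s ∈ {5, 6, 9}, s ≤ k}:
g(0) = mex{} = 0
g(1) = mex{} = 0
g(2) = mex{} = 0
g(3) = mex{} = 0
g(4) = mex{} = 0
g(5) = mex{0} = 1
g(6) = mex{0} = 1
g(7) = mex{0} = 1
g(8) = mex{0} = 1
g(9) = mex{0} = 1
g(10) = mex{0,1} = 2
g(11) = mex{0,1} = 2
g(12) = mex{0,1} = 2
So g(12) = 2.

2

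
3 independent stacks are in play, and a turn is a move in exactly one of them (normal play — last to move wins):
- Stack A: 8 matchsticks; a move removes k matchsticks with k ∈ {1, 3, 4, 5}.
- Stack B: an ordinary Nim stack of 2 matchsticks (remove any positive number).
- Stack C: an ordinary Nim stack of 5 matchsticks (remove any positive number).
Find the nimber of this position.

Build the Grundy sequence for stack A with g(k) = mex{g(k−s) : s ∈ {1, 3, 4, 5}, s ≤ k}:
k:     0  1  2  3  4  5  6  7  8
g(k):  0  1  0  1  2  3  2  3  0
So g(8) = 0.
Stack B is a plain Nim stack of size 2, so its Grundy value is 2.
Stack C is a plain Nim stack of size 5, so its Grundy value is 5.
By the Sprague-Grundy theorem, the Grundy value of a sum of independent games is the XOR of the component values.
Combined value = 0 XOR 2 XOR 5 = 7.

7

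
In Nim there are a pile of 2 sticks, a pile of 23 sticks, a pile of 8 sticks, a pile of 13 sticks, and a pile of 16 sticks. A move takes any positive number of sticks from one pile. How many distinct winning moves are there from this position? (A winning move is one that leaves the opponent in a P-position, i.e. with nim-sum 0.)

In binary:
  00010  (2)
  10111  (23)
  01000  (8)
  01101  (13)
  10000  (16)
  -----
  00000  (0)
The nim-sum is already 0, so every move leaves a nonzero nim-sum — there are no winning moves.

0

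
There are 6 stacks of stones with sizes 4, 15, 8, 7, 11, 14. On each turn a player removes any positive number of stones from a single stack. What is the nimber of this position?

Write each in binary and XOR column by column:
  0100  (4)
  1111  (15)
  1000  (8)
  0111  (7)
  1011  (11)
  1110  (14)
  ----
  0001  (1)

1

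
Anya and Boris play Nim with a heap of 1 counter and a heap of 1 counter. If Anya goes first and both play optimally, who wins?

Boris wins

Nim-sum: 1 ⊕ 1 = 0.
The nim-sum is 0, so this is a P-position: the player to move is in a losing position under optimal play; Anya is about to move from it and so loses — Boris wins.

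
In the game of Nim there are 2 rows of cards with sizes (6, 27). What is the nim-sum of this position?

29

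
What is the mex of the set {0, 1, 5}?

2

The values 0, 1 are all present; 2 is the first non-negative integer missing from the set.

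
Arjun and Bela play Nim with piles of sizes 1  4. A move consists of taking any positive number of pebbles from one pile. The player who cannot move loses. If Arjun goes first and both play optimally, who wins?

Nim-sum: 1 ⊕ 4 = 5.
The nim-sum is 5 ≠ 0, so this is an N-position: the player to move can win; Arjun has a winning move.

Arjun wins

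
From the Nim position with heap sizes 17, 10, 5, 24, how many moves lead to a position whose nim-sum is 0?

1

Nim-sum: 17 ⊕ 10 ⊕ 5 ⊕ 24 = 6.
The overall nim-sum is X = 6. A heap of size p has a winning move iff p XOR X < p (reduce it to p XOR X).
  17: 17 XOR 6 = 23 ≥ 17 — no move.
  10: 10 XOR 6 = 12 ≥ 10 — no move.
  5: 5 XOR 6 = 3 < 5 — winning move (to 3).
  24: 24 XOR 6 = 30 ≥ 24 — no move.
That gives 1 winning move.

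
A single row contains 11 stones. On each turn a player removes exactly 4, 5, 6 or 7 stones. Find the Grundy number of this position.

0

Compute g(0), g(1), … for moves {4, 5, 6, 7}:
g(0) = mex{} = 0
g(1) = mex{} = 0
g(2) = mex{} = 0
g(3) = mex{} = 0
g(4) = mex{0} = 1
g(5) = mex{0} = 1
g(6) = mex{0} = 1
g(7) = mex{0} = 1
g(8) = mex{0,1} = 2
g(9) = mex{0,1} = 2
g(10) = mex{0,1} = 2
g(11) = mex{1} = 0
So g(11) = 0.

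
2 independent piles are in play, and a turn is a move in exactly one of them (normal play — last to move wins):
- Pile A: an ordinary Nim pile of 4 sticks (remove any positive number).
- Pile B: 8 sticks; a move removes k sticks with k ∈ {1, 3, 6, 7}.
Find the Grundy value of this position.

6

Pile A is a plain Nim pile of size 4, so its Grundy value is 4.
Grundy values for pile B (subtraction set {1, 3, 6, 7}):
k:     0  1  2  3  4  5  6  7  8
g(k):  0  1  0  1  0  1  2  3  2
So g(8) = 2.
By the Sprague-Grundy theorem, the Grundy value of a sum of independent games is the XOR of the component values.
Combined value = 4 XOR 2 = 6.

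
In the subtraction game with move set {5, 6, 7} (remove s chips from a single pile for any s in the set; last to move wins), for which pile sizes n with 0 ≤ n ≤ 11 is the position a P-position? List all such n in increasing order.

0, 1, 2, 3, 4

Grundy values for subtraction set {5, 6, 7}:
k:     0  1  2  3  4  5  6  7  8  9 10 11
g(k):  0  0  0  0  0  1  1  1  1  1  2  2
The P-positions (g = 0) in 0..11 are 0, 1, 2, 3, 4.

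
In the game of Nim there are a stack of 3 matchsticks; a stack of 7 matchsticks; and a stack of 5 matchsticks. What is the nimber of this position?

1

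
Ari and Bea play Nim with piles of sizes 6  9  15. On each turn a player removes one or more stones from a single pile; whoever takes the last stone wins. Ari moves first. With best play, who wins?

Bea wins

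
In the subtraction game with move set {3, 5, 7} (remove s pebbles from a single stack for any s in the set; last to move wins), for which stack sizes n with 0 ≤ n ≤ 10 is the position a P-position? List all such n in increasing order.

0, 1, 2, 10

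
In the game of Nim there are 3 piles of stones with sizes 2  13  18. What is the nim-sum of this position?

Compute the nim-sum pairwise:
2 ⊕ 13 = 15
15 ⊕ 18 = 29

29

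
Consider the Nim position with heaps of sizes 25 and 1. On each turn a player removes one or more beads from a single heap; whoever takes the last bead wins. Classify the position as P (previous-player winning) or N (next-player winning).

Nim-sum: 25 XOR 1 = 24.
The nim-sum is 24 ≠ 0, so this is an N-position: the player to move can win.

N-position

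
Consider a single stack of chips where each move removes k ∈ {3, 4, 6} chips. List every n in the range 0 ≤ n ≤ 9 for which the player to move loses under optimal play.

0, 1, 2, 9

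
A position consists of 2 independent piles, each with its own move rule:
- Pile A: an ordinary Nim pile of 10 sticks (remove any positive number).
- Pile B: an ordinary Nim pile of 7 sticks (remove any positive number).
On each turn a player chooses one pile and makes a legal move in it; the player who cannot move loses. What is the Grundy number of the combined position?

Pile A is a plain Nim pile of size 10, so its Grundy value is 10.
Pile B is a plain Nim pile of size 7, so its Grundy value is 7.
By the Sprague-Grundy theorem, the Grundy value of a sum of independent games is the XOR of the component values.
Combined value = 10 ⊕ 7 = 13.

13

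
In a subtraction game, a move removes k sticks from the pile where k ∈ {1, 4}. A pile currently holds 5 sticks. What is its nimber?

Compute g(0), g(1), … for moves {1, 4}:
k:     0  1  2  3  4  5
g(k):  0  1  0  1  2  0
So g(5) = 0.

0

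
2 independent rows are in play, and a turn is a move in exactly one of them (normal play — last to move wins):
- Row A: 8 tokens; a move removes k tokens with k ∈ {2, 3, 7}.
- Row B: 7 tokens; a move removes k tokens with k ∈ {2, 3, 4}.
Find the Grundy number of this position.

1

Build the Grundy sequence for row A with g(k) = mex{g(k−s) : s ∈ {2, 3, 7}, s ≤ k}:
k:     0  1  2  3  4  5  6  7  8
g(k):  0  0  1  1  2  0  0  1  1
So g(8) = 1.
For row B, compute g(0), g(1), … with moves {2, 3, 4}:
g(0) = mex{} = 0
g(1) = mex{} = 0
g(2) = mex{0} = 1
g(3) = mex{0} = 1
g(4) = mex{0,1} = 2
g(5) = mex{0,1} = 2
g(6) = mex{1,2} = 0
g(7) = mex{1,2} = 0
So g(7) = 0.
By the Sprague-Grundy theorem, the Grundy value of a sum of independent games is the XOR of the component values.
Combined value = 1 XOR 0 = 1.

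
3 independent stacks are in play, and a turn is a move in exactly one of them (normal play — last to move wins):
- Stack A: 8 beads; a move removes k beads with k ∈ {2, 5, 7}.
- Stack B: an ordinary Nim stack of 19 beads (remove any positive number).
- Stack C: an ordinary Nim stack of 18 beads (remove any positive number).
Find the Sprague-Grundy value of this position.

Grundy values for stack A (subtraction set {2, 5, 7}):
g(0) = mex{} = 0
g(1) = mex{} = 0
g(2) = mex{0} = 1
g(3) = mex{0} = 1
g(4) = mex{1} = 0
g(5) = mex{0,1} = 2
g(6) = mex{0} = 1
g(7) = mex{0,1,2} = 3
g(8) = mex{0,1} = 2
So g(8) = 2.
Stack B is a plain Nim stack of size 19, so its Grundy value is 19.
Stack C is a plain Nim stack of size 18, so its Grundy value is 18.
By the Sprague-Grundy theorem, the Grundy value of a sum of independent games is the XOR of the component values.
Combined value = 2 XOR 19 XOR 18 = 3.

3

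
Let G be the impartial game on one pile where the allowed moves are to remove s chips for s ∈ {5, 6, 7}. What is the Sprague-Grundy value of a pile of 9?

1

Build the Grundy sequence with g(k) = mex{g(k−s) : s ∈ {5, 6, 7}, s ≤ k}:
k:     0  1  2  3  4  5  6  7  8  9
g(k):  0  0  0  0  0  1  1  1  1  1
So g(9) = 1.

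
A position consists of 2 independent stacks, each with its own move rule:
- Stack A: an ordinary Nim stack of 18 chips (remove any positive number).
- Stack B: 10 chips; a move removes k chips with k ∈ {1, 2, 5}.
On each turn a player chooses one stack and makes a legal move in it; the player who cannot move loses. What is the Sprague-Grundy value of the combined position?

19

Stack A is a plain Nim stack of size 18, so its Grundy value is 18.
For stack B, compute g(0), g(1), … with moves {1, 2, 5}:
g(0) = mex{} = 0
g(1) = mex{0} = 1
g(2) = mex{0,1} = 2
g(3) = mex{1,2} = 0
g(4) = mex{0,2} = 1
g(5) = mex{0,1} = 2
g(6) = mex{1,2} = 0
g(7) = mex{0,2} = 1
g(8) = mex{0,1} = 2
g(9) = mex{1,2} = 0
g(10) = mex{0,2} = 1
So g(10) = 1.
By the Sprague-Grundy theorem, the Grundy value of a sum of independent games is the XOR of the component values.
Combined value = 18 XOR 1 = 19.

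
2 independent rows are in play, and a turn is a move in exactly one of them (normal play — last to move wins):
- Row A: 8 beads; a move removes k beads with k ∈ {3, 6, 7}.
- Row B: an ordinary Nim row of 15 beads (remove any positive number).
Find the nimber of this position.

For row A, compute g(0), g(1), … with moves {3, 6, 7}:
g(0) = mex{} = 0
g(1) = mex{} = 0
g(2) = mex{} = 0
g(3) = mex{0} = 1
g(4) = mex{0} = 1
g(5) = mex{0} = 1
g(6) = mex{0,1} = 2
g(7) = mex{0,1} = 2
g(8) = mex{0,1} = 2
So g(8) = 2.
Row B is a plain Nim row of size 15, so its Grundy value is 15.
By the Sprague-Grundy theorem, the Grundy value of a sum of independent games is the XOR of the component values.
Combined value = 2 XOR 15 = 13.

13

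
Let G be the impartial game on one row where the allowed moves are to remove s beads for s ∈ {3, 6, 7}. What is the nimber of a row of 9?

Build the Grundy sequence with g(k) = mex{g(k−s) : s ∈ {3, 6, 7}, s ≤ k}:
g(0) = mex{} = 0
g(1) = mex{} = 0
g(2) = mex{} = 0
g(3) = mex{0} = 1
g(4) = mex{0} = 1
g(5) = mex{0} = 1
g(6) = mex{0,1} = 2
g(7) = mex{0,1} = 2
g(8) = mex{0,1} = 2
g(9) = mex{0,1,2} = 3
So g(9) = 3.

3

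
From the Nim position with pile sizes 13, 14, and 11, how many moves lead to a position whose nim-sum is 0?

3

Compute the nim-sum pairwise:
13 ^ 14 = 3
3 ^ 11 = 8
The overall nim-sum is X = 8. A pile of size p has a winning move iff p XOR X < p (reduce it to p XOR X).
  13: 13 XOR 8 = 5 < 13 — winning move (to 5).
  14: 14 XOR 8 = 6 < 14 — winning move (to 6).
  11: 11 XOR 8 = 3 < 11 — winning move (to 3).
That gives 3 winning moves.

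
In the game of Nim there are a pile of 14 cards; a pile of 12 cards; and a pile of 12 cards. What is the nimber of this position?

Write each in binary and XOR column by column:
  1110  (14)
  1100  (12)
  1100  (12)
  ----
  1110  (14)

14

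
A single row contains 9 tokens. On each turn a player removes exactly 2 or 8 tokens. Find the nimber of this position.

2

Compute g(0), g(1), … for moves {2, 8}:
g(0) = mex{} = 0
g(1) = mex{} = 0
g(2) = mex{0} = 1
g(3) = mex{0} = 1
g(4) = mex{1} = 0
g(5) = mex{1} = 0
g(6) = mex{0} = 1
g(7) = mex{0} = 1
g(8) = mex{0,1} = 2
g(9) = mex{0,1} = 2
So g(9) = 2.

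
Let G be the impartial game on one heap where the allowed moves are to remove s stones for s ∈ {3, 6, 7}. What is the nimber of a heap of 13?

1

Grundy values for subtraction set {3, 6, 7}:
g(0) = mex{} = 0
g(1) = mex{} = 0
g(2) = mex{} = 0
g(3) = mex{0} = 1
g(4) = mex{0} = 1
g(5) = mex{0} = 1
g(6) = mex{0,1} = 2
g(7) = mex{0,1} = 2
g(8) = mex{0,1} = 2
g(9) = mex{0,1,2} = 3
g(10) = mex{1,2} = 0
g(11) = mex{1,2} = 0
g(12) = mex{1,2,3} = 0
g(13) = mex{0,2} = 1
So g(13) = 1.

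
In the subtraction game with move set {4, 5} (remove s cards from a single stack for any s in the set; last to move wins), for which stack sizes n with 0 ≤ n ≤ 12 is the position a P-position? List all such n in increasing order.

Build the Grundy sequence with g(k) = mex{g(k−s) : s ∈ {4, 5}, s ≤ k}:
k:     0  1  2  3  4  5  6  7  8  9 10 11 12
g(k):  0  0  0  0  1  1  1  1  2  0  0  0  0
The P-positions (g = 0) in 0..12 are 0, 1, 2, 3, 9, 10, 11, 12.

0, 1, 2, 3, 9, 10, 11, 12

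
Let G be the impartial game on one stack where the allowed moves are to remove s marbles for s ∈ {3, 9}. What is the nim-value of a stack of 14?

Compute g(0), g(1), … for moves {3, 9}:
k:     0  1  2  3  4  5  6  7  8  9 10 11 12 13 14
g(k):  0  0  0  1  1  1  0  0  0  1  1  1  0  0  0
So g(14) = 0.

0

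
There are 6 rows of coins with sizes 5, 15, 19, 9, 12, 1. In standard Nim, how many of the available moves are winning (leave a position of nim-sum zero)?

1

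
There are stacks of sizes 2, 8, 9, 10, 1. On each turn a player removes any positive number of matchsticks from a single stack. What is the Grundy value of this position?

8

In binary:
  0010  (2)
  1000  (8)
  1001  (9)
  1010  (10)
  0001  (1)
  ----
  1000  (8)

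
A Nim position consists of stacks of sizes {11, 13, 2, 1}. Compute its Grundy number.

5

Compute the nim-sum pairwise:
11 XOR 13 = 6
6 XOR 2 = 4
4 XOR 1 = 5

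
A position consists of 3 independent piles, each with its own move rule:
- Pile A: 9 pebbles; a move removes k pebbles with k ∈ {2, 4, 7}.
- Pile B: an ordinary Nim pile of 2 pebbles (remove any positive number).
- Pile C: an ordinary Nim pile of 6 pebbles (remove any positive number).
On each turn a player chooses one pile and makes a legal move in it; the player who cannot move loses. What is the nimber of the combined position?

4

Grundy values for pile A (subtraction set {2, 4, 7}):
k:     0  1  2  3  4  5  6  7  8  9
g(k):  0  0  1  1  2  2  0  3  1  0
So g(9) = 0.
Pile B is a plain Nim pile of size 2, so its Grundy value is 2.
Pile C is a plain Nim pile of size 6, so its Grundy value is 6.
By the Sprague-Grundy theorem, the Grundy value of a sum of independent games is the XOR of the component values.
Combined value = 0 ⊕ 2 ⊕ 6 = 4.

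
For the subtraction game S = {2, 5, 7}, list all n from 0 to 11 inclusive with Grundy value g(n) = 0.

0, 1, 4, 10

Grundy values for subtraction set {2, 5, 7}:
g(0) = mex{} = 0
g(1) = mex{} = 0
g(2) = mex{0} = 1
g(3) = mex{0} = 1
g(4) = mex{1} = 0
g(5) = mex{0,1} = 2
g(6) = mex{0} = 1
g(7) = mex{0,1,2} = 3
g(8) = mex{0,1} = 2
g(9) = mex{0,1,3} = 2
g(10) = mex{1,2} = 0
g(11) = mex{0,1,2} = 3
The P-positions (g = 0) in 0..11 are 0, 1, 4, 10.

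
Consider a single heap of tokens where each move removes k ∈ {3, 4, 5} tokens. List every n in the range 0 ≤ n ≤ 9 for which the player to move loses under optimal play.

Compute g(0), g(1), … for moves {3, 4, 5}:
k:     0  1  2  3  4  5  6  7  8  9
g(k):  0  0  0  1  1  1  2  2  0  0
The P-positions (g = 0) in 0..9 are 0, 1, 2, 8, 9.

0, 1, 2, 8, 9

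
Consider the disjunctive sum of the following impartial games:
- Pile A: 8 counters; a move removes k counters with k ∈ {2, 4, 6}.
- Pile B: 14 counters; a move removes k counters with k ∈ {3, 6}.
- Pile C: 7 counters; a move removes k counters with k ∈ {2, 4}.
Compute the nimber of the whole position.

Build the Grundy sequence for pile A with g(k) = mex{g(k−s) : s ∈ {2, 4, 6}, s ≤ k}:
g(0) = mex{} = 0
g(1) = mex{} = 0
g(2) = mex{0} = 1
g(3) = mex{0} = 1
g(4) = mex{0,1} = 2
g(5) = mex{0,1} = 2
g(6) = mex{0,1,2} = 3
g(7) = mex{0,1,2} = 3
g(8) = mex{1,2,3} = 0
So g(8) = 0.
Build the Grundy sequence for pile B with g(k) = mex{g(k−s) : s ∈ {3, 6}, s ≤ k}:
g(0) = mex{} = 0
g(1) = mex{} = 0
g(2) = mex{} = 0
g(3) = mex{0} = 1
g(4) = mex{0} = 1
g(5) = mex{0} = 1
g(6) = mex{0,1} = 2
g(7) = mex{0,1} = 2
g(8) = mex{0,1} = 2
g(9) = mex{1,2} = 0
g(10) = mex{1,2} = 0
g(11) = mex{1,2} = 0
g(12) = mex{0,2} = 1
g(13) = mex{0,2} = 1
g(14) = mex{0,2} = 1
So g(14) = 1.
For pile C, compute g(0), g(1), … with moves {2, 4}:
g(0) = mex{} = 0
g(1) = mex{} = 0
g(2) = mex{0} = 1
g(3) = mex{0} = 1
g(4) = mex{0,1} = 2
g(5) = mex{0,1} = 2
g(6) = mex{1,2} = 0
g(7) = mex{1,2} = 0
So g(7) = 0.
By the Sprague-Grundy theorem, the Grundy value of a sum of independent games is the XOR of the component values.
Combined value = 0 ⊕ 1 ⊕ 0 = 1.

1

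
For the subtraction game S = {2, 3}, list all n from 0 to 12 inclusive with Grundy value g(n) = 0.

Build the Grundy sequence with g(k) = mex{g(k−s) : s ∈ {2, 3}, s ≤ k}:
k:     0  1  2  3  4  5  6  7  8  9 10 11 12
g(k):  0  0  1  1  2  0  0  1  1  2  0  0  1
The P-positions (g = 0) in 0..12 are 0, 1, 5, 6, 10, 11.

0, 1, 5, 6, 10, 11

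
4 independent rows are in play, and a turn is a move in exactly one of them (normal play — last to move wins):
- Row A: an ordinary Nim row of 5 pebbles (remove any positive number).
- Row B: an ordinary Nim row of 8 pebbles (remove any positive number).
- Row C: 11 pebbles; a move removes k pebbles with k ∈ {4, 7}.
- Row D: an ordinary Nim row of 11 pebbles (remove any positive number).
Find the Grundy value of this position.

6

Row A is a plain Nim row of size 5, so its Grundy value is 5.
Row B is a plain Nim row of size 8, so its Grundy value is 8.
Build the Grundy sequence for row C with g(k) = mex{g(k−s) : s ∈ {4, 7}, s ≤ k}:
g(0) = mex{} = 0
g(1) = mex{} = 0
g(2) = mex{} = 0
g(3) = mex{} = 0
g(4) = mex{0} = 1
g(5) = mex{0} = 1
g(6) = mex{0} = 1
g(7) = mex{0} = 1
g(8) = mex{0,1} = 2
g(9) = mex{0,1} = 2
g(10) = mex{0,1} = 2
g(11) = mex{1} = 0
So g(11) = 0.
Row D is a plain Nim row of size 11, so its Grundy value is 11.
The value of a disjunctive sum is the nim-sum of the parts.
Combined value = 5 ⊕ 8 ⊕ 0 ⊕ 11 = 6.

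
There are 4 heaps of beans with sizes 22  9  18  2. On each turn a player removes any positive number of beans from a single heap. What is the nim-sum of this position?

15

Compute the nim-sum pairwise:
22 ⊕ 9 = 31
31 ⊕ 18 = 13
13 ⊕ 2 = 15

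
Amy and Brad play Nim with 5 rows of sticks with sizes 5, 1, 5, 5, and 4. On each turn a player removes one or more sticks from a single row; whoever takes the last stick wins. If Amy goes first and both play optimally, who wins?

Brad wins

Compute the nim-sum pairwise:
5 XOR 1 = 4
4 XOR 5 = 1
1 XOR 5 = 4
4 XOR 4 = 0
The nim-sum is 0, so this is a P-position: the player to move is in a losing position under optimal play; Amy is about to move from it and so loses — Brad wins.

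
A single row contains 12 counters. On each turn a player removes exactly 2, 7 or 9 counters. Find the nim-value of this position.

Grundy values for subtraction set {2, 7, 9}:
k:     0  1  2  3  4  5  6  7  8  9 10 11 12
g(k):  0  0  1  1  0  0  1  1  2  2  3  3  2
So g(12) = 2.

2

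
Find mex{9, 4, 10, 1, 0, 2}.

3

The values 0, 1, 2 are all present; 3 is the first non-negative integer missing from the set.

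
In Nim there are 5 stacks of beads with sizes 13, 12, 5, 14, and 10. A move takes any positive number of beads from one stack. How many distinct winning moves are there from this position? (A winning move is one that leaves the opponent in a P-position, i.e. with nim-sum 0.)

0

Nim-sum: 13 ^ 12 ^ 5 ^ 14 ^ 10 = 0.
The nim-sum is already 0, so every move leaves a nonzero nim-sum — there are no winning moves.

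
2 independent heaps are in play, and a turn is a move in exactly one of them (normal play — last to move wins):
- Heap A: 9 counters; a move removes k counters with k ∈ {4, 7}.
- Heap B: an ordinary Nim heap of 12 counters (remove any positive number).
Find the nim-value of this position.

Build the Grundy sequence for heap A with g(k) = mex{g(k−s) : s ∈ {4, 7}, s ≤ k}:
g(0) = mex{} = 0
g(1) = mex{} = 0
g(2) = mex{} = 0
g(3) = mex{} = 0
g(4) = mex{0} = 1
g(5) = mex{0} = 1
g(6) = mex{0} = 1
g(7) = mex{0} = 1
g(8) = mex{0,1} = 2
g(9) = mex{0,1} = 2
So g(9) = 2.
Heap B is a plain Nim heap of size 12, so its Grundy value is 12.
By the Sprague-Grundy theorem, the Grundy value of a sum of independent games is the XOR of the component values.
Combined value = 2 XOR 12 = 14.

14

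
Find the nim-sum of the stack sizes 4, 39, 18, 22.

Write each in binary and XOR column by column:
  000100  (4)
  100111  (39)
  010010  (18)
  010110  (22)
  ------
  100111  (39)

39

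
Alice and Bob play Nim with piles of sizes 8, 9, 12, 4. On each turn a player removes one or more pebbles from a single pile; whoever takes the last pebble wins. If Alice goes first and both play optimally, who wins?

Write each in binary and XOR column by column:
  1000  (8)
  1001  (9)
  1100  (12)
  0100  (4)
  ----
  1001  (9)
The nim-sum is 9 ≠ 0, so this is an N-position: the player to move can win; Alice has a winning move.

Alice wins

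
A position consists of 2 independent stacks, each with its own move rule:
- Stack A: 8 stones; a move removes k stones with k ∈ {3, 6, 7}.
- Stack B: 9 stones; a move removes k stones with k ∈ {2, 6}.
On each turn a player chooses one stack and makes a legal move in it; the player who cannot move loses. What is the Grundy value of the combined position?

2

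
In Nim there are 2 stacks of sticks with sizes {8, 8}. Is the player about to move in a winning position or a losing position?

Compute the nim-sum pairwise:
8 ⊕ 8 = 0
The nim-sum is 0, so this is a P-position: the player to move is in a losing position under optimal play.

Losing position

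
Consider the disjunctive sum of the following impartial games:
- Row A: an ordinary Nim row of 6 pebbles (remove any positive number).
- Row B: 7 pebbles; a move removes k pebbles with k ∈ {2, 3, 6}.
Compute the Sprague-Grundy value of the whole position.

Row A is a plain Nim row of size 6, so its Grundy value is 6.
For row B, compute g(0), g(1), … with moves {2, 3, 6}:
g(0) = mex{} = 0
g(1) = mex{} = 0
g(2) = mex{0} = 1
g(3) = mex{0} = 1
g(4) = mex{0,1} = 2
g(5) = mex{1} = 0
g(6) = mex{0,1,2} = 3
g(7) = mex{0,2} = 1
So g(7) = 1.
The value of a disjunctive sum is the nim-sum of the parts.
Combined value = 6 ⊕ 1 = 7.

7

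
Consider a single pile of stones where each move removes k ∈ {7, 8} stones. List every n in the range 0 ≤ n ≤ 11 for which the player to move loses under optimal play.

0, 1, 2, 3, 4, 5, 6

Compute g(0), g(1), … for moves {7, 8}:
k:     0  1  2  3  4  5  6  7  8  9 10 11
g(k):  0  0  0  0  0  0  0  1  1  1  1  1
The P-positions (g = 0) in 0..11 are 0, 1, 2, 3, 4, 5, 6.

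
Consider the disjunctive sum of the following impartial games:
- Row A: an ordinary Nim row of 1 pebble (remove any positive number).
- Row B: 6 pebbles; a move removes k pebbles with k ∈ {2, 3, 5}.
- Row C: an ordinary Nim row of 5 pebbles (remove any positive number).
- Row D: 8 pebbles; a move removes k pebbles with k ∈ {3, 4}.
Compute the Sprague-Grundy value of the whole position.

Row A is a plain Nim row of size 1, so its Grundy value is 1.
Build the Grundy sequence for row B with g(k) = mex{g(k−s) : s ∈ {2, 3, 5}, s ≤ k}:
k:     0  1  2  3  4  5  6
g(k):  0  0  1  1  2  2  3
So g(6) = 3.
Row C is a plain Nim row of size 5, so its Grundy value is 5.
Build the Grundy sequence for row D with g(k) = mex{g(k−s) : s ∈ {3, 4}, s ≤ k}:
g(0) = mex{} = 0
g(1) = mex{} = 0
g(2) = mex{} = 0
g(3) = mex{0} = 1
g(4) = mex{0} = 1
g(5) = mex{0} = 1
g(6) = mex{0,1} = 2
g(7) = mex{1} = 0
g(8) = mex{1} = 0
So g(8) = 0.
The value of a disjunctive sum is the nim-sum of the parts.
Combined value = 1 ⊕ 3 ⊕ 5 ⊕ 0 = 7.

7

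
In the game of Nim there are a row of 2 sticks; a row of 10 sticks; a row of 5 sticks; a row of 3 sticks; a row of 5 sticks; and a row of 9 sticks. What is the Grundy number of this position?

2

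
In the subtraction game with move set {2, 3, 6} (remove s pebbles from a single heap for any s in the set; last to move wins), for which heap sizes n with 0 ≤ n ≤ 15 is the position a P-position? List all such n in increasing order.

0, 1, 5, 9, 10, 14

Grundy values for subtraction set {2, 3, 6}:
k:     0  1  2  3  4  5  6  7  8  9 10 11 12 13 14 15
g(k):  0  0  1  1  2  0  3  1  2  0  0  1  1  2  0  3
The P-positions (g = 0) in 0..15 are 0, 1, 5, 9, 10, 14.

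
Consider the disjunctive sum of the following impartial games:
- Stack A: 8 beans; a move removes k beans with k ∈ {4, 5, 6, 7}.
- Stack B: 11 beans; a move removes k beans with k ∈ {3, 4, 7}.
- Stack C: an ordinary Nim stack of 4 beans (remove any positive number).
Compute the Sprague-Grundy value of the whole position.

Grundy values for stack A (subtraction set {4, 5, 6, 7}):
g(0) = mex{} = 0
g(1) = mex{} = 0
g(2) = mex{} = 0
g(3) = mex{} = 0
g(4) = mex{0} = 1
g(5) = mex{0} = 1
g(6) = mex{0} = 1
g(7) = mex{0} = 1
g(8) = mex{0,1} = 2
So g(8) = 2.
For stack B, compute g(0), g(1), … with moves {3, 4, 7}:
k:     0  1  2  3  4  5  6  7  8  9 10 11
g(k):  0  0  0  1  1  1  2  2  2  3  0  0
So g(11) = 0.
Stack C is a plain Nim stack of size 4, so its Grundy value is 4.
The value of a disjunctive sum is the nim-sum of the parts.
Combined value = 2 XOR 0 XOR 4 = 6.

6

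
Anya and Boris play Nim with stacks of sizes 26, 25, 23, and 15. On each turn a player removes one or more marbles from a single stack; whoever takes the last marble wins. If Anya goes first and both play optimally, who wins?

In binary:
  11010  (26)
  11001  (25)
  10111  (23)
  01111  (15)
  -----
  11011  (27)
The nim-sum is 27 ≠ 0, so this is an N-position: the player to move can win; Anya has a winning move.

Anya wins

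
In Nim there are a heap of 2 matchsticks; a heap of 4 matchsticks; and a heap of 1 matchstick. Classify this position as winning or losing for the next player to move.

Winning position

Nim-sum: 2 ^ 4 ^ 1 = 7.
The nim-sum is 7 ≠ 0, so this is an N-position: the player to move can win.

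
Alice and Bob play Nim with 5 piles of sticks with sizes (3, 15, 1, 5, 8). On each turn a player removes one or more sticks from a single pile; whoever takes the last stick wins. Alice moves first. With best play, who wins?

Compute the nim-sum pairwise:
3 XOR 15 = 12
12 XOR 1 = 13
13 XOR 5 = 8
8 XOR 8 = 0
The nim-sum is 0, so this is a P-position: the player to move is in a losing position under optimal play; Alice is about to move from it and so loses — Bob wins.

Bob wins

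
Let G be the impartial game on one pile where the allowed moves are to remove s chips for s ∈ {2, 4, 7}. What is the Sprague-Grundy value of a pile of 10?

Compute g(0), g(1), … for moves {2, 4, 7}:
k:     0  1  2  3  4  5  6  7  8  9 10
g(k):  0  0  1  1  2  2  0  3  1  0  2
So g(10) = 2.

2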